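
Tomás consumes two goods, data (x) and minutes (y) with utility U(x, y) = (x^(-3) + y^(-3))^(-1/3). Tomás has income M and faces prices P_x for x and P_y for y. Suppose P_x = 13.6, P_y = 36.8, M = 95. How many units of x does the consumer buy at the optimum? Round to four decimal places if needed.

MRS = MU_x/MU_y = (y/x)^(4). Set equal to P_x/P_y.
Solve for the ratio: y/x = [P_x/P_y]^(0.25).
With the ratio pinned down, the budget gives x* = M/(P_x + P_y·(y/x)) and y* = (y/x)·x*.
Numerically y/x = 0.779691, so x* = 95/(13.6 + 36.8·0.779691) = 2.2463.

x* = 2.2463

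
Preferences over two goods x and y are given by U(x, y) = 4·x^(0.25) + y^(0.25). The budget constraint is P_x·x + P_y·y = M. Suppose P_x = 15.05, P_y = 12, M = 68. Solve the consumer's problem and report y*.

From the CES first-order condition, 4·(y/x)^(0.75) = P_x/P_y.
Solve for the ratio: y/x = [(1/4)·P_x/P_y]^(4/3).
With the ratio pinned down, the budget gives x* = M/(P_x + P_y·(y/x)) and y* = (y/x)·x*.
Numerically y/x = 0.213007, so x* = 68/(15.05 + 12·0.213007) = 3.8623 and y* = 0.213007·3.8623 = 0.8227.

y* = 0.8227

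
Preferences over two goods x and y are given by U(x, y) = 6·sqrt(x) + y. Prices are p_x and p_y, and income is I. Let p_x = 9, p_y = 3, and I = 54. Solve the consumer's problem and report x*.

x* = 1

Utility is quasi-linear in y; the FOC for x is 3/√x = p_x/p_y.
Solve: √x = 3·p_y/p_x, so x*(p_x,p_y) = (3·p_y/p_x)², and y* = (I − p_x·x*)/p_y.
Plugging in: x* = (3·3/9)² = 1.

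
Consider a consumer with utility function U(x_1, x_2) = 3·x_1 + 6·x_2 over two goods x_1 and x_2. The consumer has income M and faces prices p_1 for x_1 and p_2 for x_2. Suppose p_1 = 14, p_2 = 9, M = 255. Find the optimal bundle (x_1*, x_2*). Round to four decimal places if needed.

x_2 gives more utility per dollar, so spend all income on x_2: x_2* = M/p_2, x_1* = 0.
Numerically: x_1* = 0, x_2* = 28.3333.

x_1* = 0, x_2* = 28.3333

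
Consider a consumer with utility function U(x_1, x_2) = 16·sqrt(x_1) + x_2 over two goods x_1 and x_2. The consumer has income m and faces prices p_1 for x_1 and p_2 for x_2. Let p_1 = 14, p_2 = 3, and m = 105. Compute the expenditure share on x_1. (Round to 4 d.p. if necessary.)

share on x_1 = 0.3918

Utility is quasi-linear in x_2; the FOC for x_1 is 8/√x_1 = p_1/p_2.
Solve: √x_1 = 8·p_2/p_1, so x_1*(p_1,p_2) = (8·p_2/p_1)², and x_2* = (m − p_1·x_1*)/p_2.
Plugging in: x_1* = (8·3/14)² = 2.9388, x_2* = 21.2857.
Expenditure on x_1: 14·2.9388 = 41.1429; share = 0.3918.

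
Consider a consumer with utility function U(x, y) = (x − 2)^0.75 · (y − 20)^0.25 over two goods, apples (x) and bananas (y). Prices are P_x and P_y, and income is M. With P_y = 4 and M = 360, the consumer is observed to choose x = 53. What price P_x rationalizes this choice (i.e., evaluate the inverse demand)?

P_x = 4

Let x' = x−2, y' = y−20. MRS = 3·y'/x' = P_x/P_y.
Substituting into the budget: x* = 2 + 0.75·(M − 2·P_x − 20·P_y)/P_x, and y* = 20 + 0.25·(…)/P_y.
Set x* = 53 in the demand function and solve for P_x: P_x = 4.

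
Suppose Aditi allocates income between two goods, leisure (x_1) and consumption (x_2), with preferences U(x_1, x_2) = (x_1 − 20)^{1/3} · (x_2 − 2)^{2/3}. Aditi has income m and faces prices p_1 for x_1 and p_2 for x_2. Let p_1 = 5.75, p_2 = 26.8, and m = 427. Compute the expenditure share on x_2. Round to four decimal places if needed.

This is Cobb-Douglas in (x_1−20, x_2−2): tangency gives 1/3·p_2·(x_2−2) = 2/3·p_1·(x_1−20).
After buying the subsistence bundle (20, 2), a share 1/3 of the remaining income goes to x_1: x_1* = 20 + 1/3·(m − 20p_1 − 2p_2)/p_1.
Discretionary income = 427 − 20·5.75 − 2·26.8 = 258.4; x_1* = 20 + 1/3·258.4/5.75 = 34.9797; x_2* = 2 + 2/3·258.4/26.8 = 8.4279.
Expenditure on x_2: 26.8·8.4279 = 225.8667; share = 0.529.

share on x_2 = 0.529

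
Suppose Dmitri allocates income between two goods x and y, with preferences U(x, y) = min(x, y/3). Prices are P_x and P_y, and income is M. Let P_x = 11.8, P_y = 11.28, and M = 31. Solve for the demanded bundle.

x* = 0.6792, y* = 2.0377

With perfect complements, no substitution: consume in ratio x:y = 1:3.
Budget: P_x·x + P_y·3·x = M, so (P_x + 3·P_y)·x = M.
Demand: x*(P_x,P_y,M) = M/(P_x + 3·P_y), y* = 3·M/(P_x + 3·P_y).
Here 11.8 + 3·11.28 = 45.64, giving x* = 0.6792 and y* = 2.0377.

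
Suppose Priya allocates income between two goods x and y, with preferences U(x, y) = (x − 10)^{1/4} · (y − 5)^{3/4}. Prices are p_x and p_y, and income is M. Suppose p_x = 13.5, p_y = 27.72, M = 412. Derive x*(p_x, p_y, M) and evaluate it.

Let x' = x−10, y' = y−5. MRS = (1/3)·y'/x' = p_x/p_y.
Substituting into the budget: x* = 10 + 0.25·(M − 10·p_x − 5·p_y)/p_x, and y* = 5 + 0.75·(…)/p_y.
Discretionary income = 412 − 10·13.5 − 5·27.72 = 138.4; x* = 10 + 0.25·138.4/13.5 = 12.563.

x* = 12.563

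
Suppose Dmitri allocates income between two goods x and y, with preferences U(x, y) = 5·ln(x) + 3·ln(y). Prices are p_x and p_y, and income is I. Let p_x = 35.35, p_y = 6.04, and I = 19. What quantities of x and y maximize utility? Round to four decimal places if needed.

x* = 0.3359, y* = 1.1796

Demand: x*(p_x,p_y,I) = 0.625·I/p_x and y* = 0.375·I/p_y.
At p_x=35.35, p_y=6.04, I=19: x* = 0.625·19/35.35 = 0.3359, y* = 1.1796.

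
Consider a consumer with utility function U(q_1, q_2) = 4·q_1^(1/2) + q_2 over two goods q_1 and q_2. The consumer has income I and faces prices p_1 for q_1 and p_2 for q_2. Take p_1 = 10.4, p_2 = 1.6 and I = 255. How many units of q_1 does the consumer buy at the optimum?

Utility is quasi-linear in q_2; the FOC for q_1 is 2/√q_1 = p_1/p_2.
Thus q_1* = (2·p_2/p_1)² — independent of I — with the rest of income spent on q_2.
Plugging in: q_1* = (2·1.6/10.4)² = 0.0947.

q_1* = 0.0947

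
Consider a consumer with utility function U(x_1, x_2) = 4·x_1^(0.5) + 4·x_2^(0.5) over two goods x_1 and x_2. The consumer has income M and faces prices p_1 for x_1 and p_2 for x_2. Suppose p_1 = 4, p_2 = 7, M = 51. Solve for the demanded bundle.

x_1* = 8.1136, x_2* = 2.6494

Numerically x_2/x_1 = 0.326531, so x_1* = 51/(4 + 7·0.326531) = 8.1136 and x_2* = 0.326531·8.1136 = 2.6494.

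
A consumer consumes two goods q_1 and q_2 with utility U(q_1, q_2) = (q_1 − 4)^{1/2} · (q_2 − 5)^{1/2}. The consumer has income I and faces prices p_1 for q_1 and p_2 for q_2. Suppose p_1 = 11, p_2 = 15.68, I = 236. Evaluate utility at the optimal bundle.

Let q_1' = q_1−4, q_2' = q_2−5. MRS = q_2'/q_1' = p_1/p_2.
Substituting into the budget: q_1* = 4 + 0.5·(I − 4·p_1 − 5·p_2)/p_1, and q_2* = 5 + 0.5·(…)/p_2.
Discretionary income = 236 − 4·11 − 5·15.68 = 113.6; q_1* = 4 + 0.5·113.6/11 = 9.1636; q_2* = 5 + 0.5·113.6/15.68 = 8.6224.
Utility at the optimum: U(9.1636, 8.6224) = 4.3249.

V = 4.3249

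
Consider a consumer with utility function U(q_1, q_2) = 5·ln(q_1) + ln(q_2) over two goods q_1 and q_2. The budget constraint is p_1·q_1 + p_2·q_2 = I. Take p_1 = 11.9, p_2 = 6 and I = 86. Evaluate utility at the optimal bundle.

V = 9.8483

MU_q_1/MU_q_2 = (5·q_2)/(q_1); tangency sets this equal to p_1/p_2.
Rearranging, p_2·q_2 = (1/5)·p_1·q_1. Substituting into the budget gives p_1·q_1·(1 + (1/5)) = I.
Demand: q_1*(p_1,p_2,I) = 5/6·I/p_1 and q_2* = 1/6·I/p_2.
At p_1=11.9, p_2=6, I=86: q_1* = 5/6·86/11.9 = 6.0224, q_2* = 2.3889.
Utility at the optimum: U(6.0224, 2.3889) = 9.8483.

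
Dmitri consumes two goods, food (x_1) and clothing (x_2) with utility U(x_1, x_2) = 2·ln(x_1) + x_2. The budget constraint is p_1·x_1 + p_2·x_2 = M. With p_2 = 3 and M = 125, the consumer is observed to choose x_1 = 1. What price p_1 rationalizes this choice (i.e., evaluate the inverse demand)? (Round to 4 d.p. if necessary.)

p_1 = 6

MU_x_1 = 2/x_1, MU_x_2 = 1. Tangency: 2/x_1 = p_1/p_2.
So x_1*(p_1,p_2) = 2·p_2/p_1, independent of income; and x_2* = (M − 2·p_2)/p_2.
Set x_1* = 1 in the demand function and solve for p_1: p_1 = 6.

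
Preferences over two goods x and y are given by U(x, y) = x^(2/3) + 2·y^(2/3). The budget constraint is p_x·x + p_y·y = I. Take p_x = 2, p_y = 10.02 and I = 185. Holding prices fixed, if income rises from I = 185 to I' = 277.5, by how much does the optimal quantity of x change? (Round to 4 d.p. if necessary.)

Δx* = 35.0718

From the CES first-order condition, (1/2)·(y/x)^(1/3) = p_x/p_y.
Hence y/x = (2·p_x/p_y)^(1/(1/3)), i.e. raised to the 3 power.
With the ratio pinned down, the budget gives x* = I/(p_x + p_y·(y/x)) and y* = (y/x)·x*.
Numerically y/x = 0.063618, so x* = 185/(2 + 10.02·0.063618) = 70.1436.
At I' = 277.5: x* = 105.2154. Change: 105.2154 − 70.1436 = 35.0718.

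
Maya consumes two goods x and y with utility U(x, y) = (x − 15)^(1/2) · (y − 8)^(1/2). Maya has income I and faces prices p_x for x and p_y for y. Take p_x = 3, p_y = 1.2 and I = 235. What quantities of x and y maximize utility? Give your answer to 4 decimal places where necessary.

x* = 45.0667, y* = 83.1667

Let x' = x−15, y' = y−8. MRS = y'/x' = p_x/p_y.
Substituting into the budget: x* = 15 + 0.5·(I − 15·p_x − 8·p_y)/p_x, and y* = 8 + 0.5·(…)/p_y.
Discretionary income = 235 − 15·3 − 8·1.2 = 180.4; x* = 15 + 0.5·180.4/3 = 45.0667; y* = 8 + 0.5·180.4/1.2 = 83.1667.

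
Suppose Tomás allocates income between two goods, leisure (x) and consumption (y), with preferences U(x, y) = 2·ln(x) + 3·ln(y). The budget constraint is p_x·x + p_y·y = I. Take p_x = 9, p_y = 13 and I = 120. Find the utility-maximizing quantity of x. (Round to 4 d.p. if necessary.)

x* = 5.3333

The MRS is (2/3)·y/x. Set MRS = p_x/p_y.
So 2·p_y·y = 3·p_x·x; combined with the budget, a share 0.4 of income goes to x.
Demand: x*(p_x,p_y,I) = 0.4·I/p_x and y* = 0.6·I/p_y.
At p_x=9, p_y=13, I=120: x* = 0.4·120/9 = 5.3333.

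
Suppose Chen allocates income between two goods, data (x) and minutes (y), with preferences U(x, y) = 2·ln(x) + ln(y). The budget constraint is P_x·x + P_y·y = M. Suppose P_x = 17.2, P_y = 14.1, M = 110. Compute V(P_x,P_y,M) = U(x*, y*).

V = 3.8559

Demand: x*(P_x,P_y,M) = 2/3·M/P_x and y* = 1/3·M/P_y.
At P_x=17.2, P_y=14.1, M=110: x* = 2/3·110/17.2 = 4.2636, y* = 2.6005.
Utility at the optimum: U(4.2636, 2.6005) = 3.8559.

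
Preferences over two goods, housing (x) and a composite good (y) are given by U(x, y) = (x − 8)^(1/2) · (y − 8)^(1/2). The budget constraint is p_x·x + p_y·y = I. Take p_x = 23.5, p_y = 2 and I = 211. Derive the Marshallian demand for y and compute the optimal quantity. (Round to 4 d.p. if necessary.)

This is Cobb-Douglas in (x−8, y−8): tangency gives 0.5·p_y·(y−8) = 0.5·p_x·(x−8).
After buying the subsistence bundle (8, 8), a share 0.5 of the remaining income goes to x: x* = 8 + 0.5·(I − 8p_x − 8p_y)/p_x.
Discretionary income = 211 − 8·23.5 − 8·2 = 7; y* = 8 + 0.5·7/2 = 9.75.

y* = 9.75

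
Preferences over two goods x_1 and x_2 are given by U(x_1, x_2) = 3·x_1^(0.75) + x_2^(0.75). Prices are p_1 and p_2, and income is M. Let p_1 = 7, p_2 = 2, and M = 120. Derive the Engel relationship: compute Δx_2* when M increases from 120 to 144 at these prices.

MRS = MU_x_1/MU_x_2 = 3·(x_2/x_1)^(0.25). Set equal to p_1/p_2.
Solve for the ratio: x_2/x_1 = [(1/3)·p_1/p_2]^(4).
Substitute x_2 = (x_2/x_1)·x_1 into the budget: x_1* = M/(p_1 + p_2·(x_2/x_1)).
Numerically x_2/x_1 = 1.852623, so x_1* = 120/(7 + 2·1.852623) = 11.2095 and x_2* = 1.852623·11.2095 = 20.7669.
At M' = 144: x_2* = 24.9203. Change: 24.9203 − 20.7669 = 4.1534.

Δx_2* = 4.1534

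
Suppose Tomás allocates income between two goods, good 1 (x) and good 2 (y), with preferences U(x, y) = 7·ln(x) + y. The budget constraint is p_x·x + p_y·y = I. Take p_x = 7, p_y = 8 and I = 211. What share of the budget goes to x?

Set MRS = p_x/p_y: (7/x)/1 = p_x/p_y.
So x*(p_x,p_y) = 7·p_y/p_x, independent of income; and y* = (I − 7·p_y)/p_y.
At the given prices: x* = 7·8/7 = 8, and y* = 19.375.
Expenditure on x: 7·8 = 56; share = 0.2654.

share on x = 0.2654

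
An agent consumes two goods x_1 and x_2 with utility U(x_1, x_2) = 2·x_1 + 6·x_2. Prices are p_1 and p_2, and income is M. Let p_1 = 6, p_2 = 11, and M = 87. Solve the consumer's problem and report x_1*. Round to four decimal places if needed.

x_1* = 0

Perfect substitutes: compare marginal utility per dollar. 2/p_1 vs 6/p_2 → 0.3333 vs 0.5455.
x_2 gives more utility per dollar, so spend all income on x_2: x_2* = M/p_2, x_1* = 0.
Numerically: x_1* = 0, x_2* = 7.9091.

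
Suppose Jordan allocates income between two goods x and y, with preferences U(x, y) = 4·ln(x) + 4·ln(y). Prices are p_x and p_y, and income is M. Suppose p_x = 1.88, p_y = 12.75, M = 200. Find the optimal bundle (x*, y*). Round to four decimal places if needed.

x* = 53.1915, y* = 7.8431

Tangency: MRS = y/x = p_x/p_y.
Rearranging, p_y·y = p_x·x. Substituting into the budget gives p_x·x·(1 + 1) = M.
Demand: x*(p_x,p_y,M) = 0.5·M/p_x and y* = 0.5·M/p_y.
At p_x=1.88, p_y=12.75, M=200: x* = 0.5·200/1.88 = 53.1915, y* = 7.8431.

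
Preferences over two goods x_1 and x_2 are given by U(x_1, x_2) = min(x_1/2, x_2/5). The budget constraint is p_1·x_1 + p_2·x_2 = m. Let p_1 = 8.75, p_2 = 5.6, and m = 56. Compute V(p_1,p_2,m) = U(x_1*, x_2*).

With perfect complements, no substitution: consume in ratio x_1:x_2 = 2:5.
Budget: p_1·x_1 + p_2·(5/2)·x_1 = m, so (2·p_1 + 5·p_2)·x_1 = 2·m.
Demand: x_1*(p_1,p_2,m) = 2·m/(2·p_1 + 5·p_2), x_2* = 5·m/(2·p_1 + 5·p_2).
Here 2·8.75 + 5·5.6 = 45.5, giving x_1* = 2.4615 and x_2* = 6.1538.
Utility at the optimum: U(2.4615, 6.1538) = 1.2308.

V = 1.2308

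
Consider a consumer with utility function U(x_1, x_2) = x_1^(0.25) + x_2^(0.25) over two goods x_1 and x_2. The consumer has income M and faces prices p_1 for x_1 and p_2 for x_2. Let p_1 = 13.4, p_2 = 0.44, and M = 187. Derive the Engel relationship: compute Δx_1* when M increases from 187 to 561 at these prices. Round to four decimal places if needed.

Δx_1* = 6.7697

MRS = MU_x_1/MU_x_2 = (x_2/x_1)^(0.75). Set equal to p_1/p_2.
Solve for the ratio: x_2/x_1 = [p_1/p_2]^(4/3).
Substitute x_2 = (x_2/x_1)·x_1 into the budget: x_1* = M/(p_1 + p_2·(x_2/x_1)).
Numerically x_2/x_1 = 95.104886, so x_1* = 187/(13.4 + 0.44·95.104886) = 3.3849.
At M' = 561: x_1* = 10.1546. Change: 10.1546 − 3.3849 = 6.7697.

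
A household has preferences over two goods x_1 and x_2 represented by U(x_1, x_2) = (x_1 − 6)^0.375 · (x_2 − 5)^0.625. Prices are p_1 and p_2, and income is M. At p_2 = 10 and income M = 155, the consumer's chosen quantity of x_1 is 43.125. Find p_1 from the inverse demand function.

p_1 = 1

MRS = (3/5)·(x_2−5)/(x_1−6). Tangency with p_1/p_2 gives x_2−5 = (5/3)·(p_1/p_2)·(x_1−6).
Substituting into the budget: x_1* = 6 + 0.375·(M − 6·p_1 − 5·p_2)/p_1, and x_2* = 5 + 0.625·(…)/p_2.
Set x_1* = 43.125 in the demand function and solve for p_1: p_1 = 1.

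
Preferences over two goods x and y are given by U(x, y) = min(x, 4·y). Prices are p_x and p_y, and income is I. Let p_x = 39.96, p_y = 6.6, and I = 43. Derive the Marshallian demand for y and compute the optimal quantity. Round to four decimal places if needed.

y* = 0.2584

Leontief preferences: the optimum is at the kink where x/4 = y/1, i.e. y = (1/4)·x.
Budget: p_x·x + p_y·(1/4)·x = I, so (4·p_x + p_y)·x = 4·I.
Demand: x*(p_x,p_y,I) = 4·I/(4·p_x + p_y), y* = I/(4·p_x + p_y).
Here 4·39.96 + 6.6 = 166.44, giving y* = 0.2584.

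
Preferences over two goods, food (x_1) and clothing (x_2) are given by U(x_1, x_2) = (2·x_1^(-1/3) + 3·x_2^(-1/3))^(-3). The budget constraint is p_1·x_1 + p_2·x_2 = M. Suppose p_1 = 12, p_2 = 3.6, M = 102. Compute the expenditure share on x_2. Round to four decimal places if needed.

Substitute x_2 = (x_2/x_1)·x_1 into the budget: x_1* = M/(p_1 + p_2·(x_2/x_1)).
Numerically x_2/x_1 = 3.343702, so x_1* = 102/(12 + 3.6·3.343702) = 4.2434 and x_2* = 3.343702·4.2434 = 14.1887.
Expenditure on x_2: 3.6·14.1887 = 51.0792; share = 0.5008.

share on x_2 = 0.5008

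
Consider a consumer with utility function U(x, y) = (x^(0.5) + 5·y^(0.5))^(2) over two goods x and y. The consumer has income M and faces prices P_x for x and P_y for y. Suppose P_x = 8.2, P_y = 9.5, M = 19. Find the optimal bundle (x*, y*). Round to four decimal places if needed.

From the CES first-order condition, (1/5)·(y/x)^(0.5) = P_x/P_y.
Solve for the ratio: y/x = [5·P_x/P_y]^(2).
With the ratio pinned down, the budget gives x* = M/(P_x + P_y·(y/x)) and y* = (y/x)·x*.
Numerically y/x = 18.626039, so x* = 19/(8.2 + 9.5·18.626039) = 0.1026 and y* = 18.626039·0.1026 = 1.9114.

x* = 0.1026, y* = 1.9114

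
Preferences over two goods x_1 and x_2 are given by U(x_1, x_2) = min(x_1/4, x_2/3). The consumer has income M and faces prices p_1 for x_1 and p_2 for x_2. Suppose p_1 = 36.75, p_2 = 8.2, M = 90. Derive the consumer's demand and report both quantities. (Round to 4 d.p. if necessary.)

Demand: x_1*(p_1,p_2,M) = 4·M/(4·p_1 + 3·p_2), x_2* = 3·M/(4·p_1 + 3·p_2).
Here 4·36.75 + 3·8.2 = 171.6, giving x_1* = 2.0979 and x_2* = 1.5734.

x_1* = 2.0979, x_2* = 1.5734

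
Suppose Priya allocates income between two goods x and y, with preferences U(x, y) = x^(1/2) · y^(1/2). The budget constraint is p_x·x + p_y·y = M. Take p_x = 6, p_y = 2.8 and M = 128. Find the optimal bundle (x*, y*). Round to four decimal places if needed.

x* = 10.6667, y* = 22.8571

MU_x/MU_y = (0.5·y)/(0.5·x); tangency sets this equal to p_x/p_y.
So 0.5·p_y·y = 0.5·p_x·x; combined with the budget, a share 0.5 of income goes to x.
Demand: x*(p_x,p_y,M) = 0.5·M/p_x and y* = 0.5·M/p_y.
At p_x=6, p_y=2.8, M=128: x* = 0.5·128/6 = 10.6667, y* = 22.8571.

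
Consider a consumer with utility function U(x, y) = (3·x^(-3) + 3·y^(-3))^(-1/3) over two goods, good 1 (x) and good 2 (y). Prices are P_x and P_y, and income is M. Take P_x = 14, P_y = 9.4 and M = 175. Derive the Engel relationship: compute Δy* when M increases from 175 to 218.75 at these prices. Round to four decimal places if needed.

Δy* = 1.9821

With the ratio pinned down, the budget gives x* = M/(P_x + P_y·(y/x)) and y* = (y/x)·x*.
Numerically y/x = 1.104714, so x* = 175/(14 + 9.4·1.104714) = 7.1767 and y* = 1.104714·7.1767 = 7.9283.
At M' = 218.75: y* = 9.9103. Change: 9.9103 − 7.9283 = 1.9821.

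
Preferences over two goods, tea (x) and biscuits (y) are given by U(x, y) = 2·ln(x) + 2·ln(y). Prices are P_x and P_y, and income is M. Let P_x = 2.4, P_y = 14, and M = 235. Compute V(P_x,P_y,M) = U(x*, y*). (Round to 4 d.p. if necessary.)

V = 12.0367

At P_x=2.4, P_y=14, M=235: x* = 0.5·235/2.4 = 48.9583, y* = 8.3929.
Utility at the optimum: U(48.9583, 8.3929) = 12.0367.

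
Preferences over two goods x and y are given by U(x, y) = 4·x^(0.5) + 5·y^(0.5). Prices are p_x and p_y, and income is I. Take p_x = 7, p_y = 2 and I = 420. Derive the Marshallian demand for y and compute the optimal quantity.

y* = 177.5362

MRS = MU_x/MU_y = (4/5)·(y/x)^(0.5). Set equal to p_x/p_y.
Hence y/x = ((5/4)·p_x/p_y)^(1/(0.5)), i.e. raised to the 2 power.
Substitute y = (y/x)·x into the budget: x* = I/(p_x + p_y·(y/x)).
Numerically y/x = 19.140625, so x* = 420/(7 + 2·19.140625) = 9.2754 and y* = 19.140625·9.2754 = 177.5362.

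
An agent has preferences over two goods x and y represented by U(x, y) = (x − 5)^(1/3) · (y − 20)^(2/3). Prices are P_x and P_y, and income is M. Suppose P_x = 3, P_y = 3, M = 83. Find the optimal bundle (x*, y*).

MRS = (1/2)·(y−20)/(x−5). Tangency with P_x/P_y gives y−20 = 2·(P_x/P_y)·(x−5).
Substituting into the budget: x* = 5 + 1/3·(M − 5·P_x − 20·P_y)/P_x, and y* = 20 + 2/3·(…)/P_y.
Discretionary income = 83 − 5·3 − 20·3 = 8; x* = 5 + 1/3·8/3 = 5.8889; y* = 20 + 2/3·8/3 = 21.7778.

x* = 5.8889, y* = 21.7778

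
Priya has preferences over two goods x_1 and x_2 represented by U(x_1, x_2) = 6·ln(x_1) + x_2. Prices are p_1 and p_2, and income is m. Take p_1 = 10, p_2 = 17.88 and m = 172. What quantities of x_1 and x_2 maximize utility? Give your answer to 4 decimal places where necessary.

MU_x_1 = 6/x_1, MU_x_2 = 1. Tangency: 6/x_1 = p_1/p_2.
So x_1*(p_1,p_2) = 6·p_2/p_1, independent of income; and x_2* = (m − 6·p_2)/p_2.
At the given prices: x_1* = 6·17.88/10 = 10.728, and x_2* = 3.6197.

x_1* = 10.728, x_2* = 3.6197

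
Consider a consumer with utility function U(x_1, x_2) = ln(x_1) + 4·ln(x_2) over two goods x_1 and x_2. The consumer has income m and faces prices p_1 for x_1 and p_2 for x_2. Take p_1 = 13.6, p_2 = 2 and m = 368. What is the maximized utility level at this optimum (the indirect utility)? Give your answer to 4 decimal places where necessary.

V = 21.6557

The MRS is (1/4)·x_2/x_1. Set MRS = p_1/p_2.
Rearranging, p_2·x_2 = 4·p_1·x_1. Substituting into the budget gives p_1·x_1·(1 + 4) = m.
Demand: x_1*(p_1,p_2,m) = 0.2·m/p_1 and x_2* = 0.8·m/p_2.
At p_1=13.6, p_2=2, m=368: x_1* = 0.2·368/13.6 = 5.4118, x_2* = 147.2.
Utility at the optimum: U(5.4118, 147.2) = 21.6557.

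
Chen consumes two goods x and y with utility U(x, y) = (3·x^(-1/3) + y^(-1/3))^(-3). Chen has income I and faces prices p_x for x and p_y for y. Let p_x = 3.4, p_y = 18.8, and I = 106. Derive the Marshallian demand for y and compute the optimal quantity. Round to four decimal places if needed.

From the CES first-order condition, 3·(y/x)^(4/3) = p_x/p_y.
Hence y/x = ((1/3)·p_x/p_y)^(1/(4/3)), i.e. raised to the 0.75 power.
With the ratio pinned down, the budget gives x* = I/(p_x + p_y·(y/x)) and y* = (y/x)·x*.
Numerically y/x = 0.121661, so x* = 106/(3.4 + 18.8·0.121661) = 18.6383 and y* = 0.121661·18.6383 = 2.2675.

y* = 2.2675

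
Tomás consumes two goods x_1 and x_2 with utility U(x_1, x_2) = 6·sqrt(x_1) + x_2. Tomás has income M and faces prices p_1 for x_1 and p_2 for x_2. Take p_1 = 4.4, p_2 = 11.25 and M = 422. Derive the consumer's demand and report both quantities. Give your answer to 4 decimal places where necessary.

MU_x_1 = 3/√x_1, MU_x_2 = 1. Tangency: 3/√x_1 = p_1/p_2.
Solve: √x_1 = 3·p_2/p_1, so x_1*(p_1,p_2) = (3·p_2/p_1)², and x_2* = (M − p_1·x_1*)/p_2.
Plugging in: x_1* = (3·11.25/4.4)² = 58.8359, x_2* = 14.4997.

x_1* = 58.8359, x_2* = 14.4997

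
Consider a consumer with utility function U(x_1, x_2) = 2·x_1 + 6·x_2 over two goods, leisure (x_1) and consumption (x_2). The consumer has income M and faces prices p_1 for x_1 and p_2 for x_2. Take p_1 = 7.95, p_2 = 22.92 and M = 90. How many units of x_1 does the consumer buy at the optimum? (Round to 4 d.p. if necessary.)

Linear utility — the consumer picks whichever good has higher MU/price: 2/7.95 = 0.2516 vs 6/22.92 = 0.2618.
x_2 gives more utility per dollar, so spend all income on x_2: x_2* = M/p_2, x_1* = 0.
Numerically: x_1* = 0, x_2* = 3.9267.

x_1* = 0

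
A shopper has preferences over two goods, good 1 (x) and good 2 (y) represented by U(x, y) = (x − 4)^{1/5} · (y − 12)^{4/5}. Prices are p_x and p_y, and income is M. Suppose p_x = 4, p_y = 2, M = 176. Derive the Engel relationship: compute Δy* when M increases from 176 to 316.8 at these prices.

Let x' = x−4, y' = y−12. MRS = (1/4)·y'/x' = p_x/p_y.
After buying the subsistence bundle (4, 12), a share 0.2 of the remaining income goes to x: x* = 4 + 0.2·(M − 4p_x − 12p_y)/p_x.
Discretionary income = 176 − 4·4 − 12·2 = 136; y* = 12 + 0.8·136/2 = 66.4.
At M' = 316.8: y* = 122.72. Change: 122.72 − 66.4 = 56.32.

Δy* = 56.32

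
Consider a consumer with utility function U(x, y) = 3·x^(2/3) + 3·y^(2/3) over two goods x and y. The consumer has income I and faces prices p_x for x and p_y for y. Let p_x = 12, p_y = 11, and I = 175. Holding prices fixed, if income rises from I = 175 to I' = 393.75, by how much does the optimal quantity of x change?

Δx* = 8.3235

MU_x ∝ 3·x^(-1/3), MU_y ∝ 3·y^(-1/3), so MRS = (y/x)^(1/3) = p_x/p_y.
Solve for the ratio: y/x = [p_x/p_y]^(3).
Substitute y = (y/x)·x into the budget: x* = I/(p_x + p_y·(y/x)).
Numerically y/x = 1.298272, so x* = 175/(12 + 11·1.298272) = 6.6588.
At I' = 393.75: x* = 14.9823. Change: 14.9823 − 6.6588 = 8.3235.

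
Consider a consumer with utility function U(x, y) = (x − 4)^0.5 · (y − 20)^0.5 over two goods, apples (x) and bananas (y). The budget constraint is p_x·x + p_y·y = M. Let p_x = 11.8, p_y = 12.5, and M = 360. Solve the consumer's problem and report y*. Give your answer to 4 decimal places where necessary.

y* = 22.512

This is Cobb-Douglas in (x−4, y−20): tangency gives 0.5·p_y·(y−20) = 0.5·p_x·(x−4).
Substituting into the budget: x* = 4 + 0.5·(M − 4·p_x − 20·p_y)/p_x, and y* = 20 + 0.5·(…)/p_y.
Discretionary income = 360 − 4·11.8 − 20·12.5 = 62.8; y* = 20 + 0.5·62.8/12.5 = 22.512.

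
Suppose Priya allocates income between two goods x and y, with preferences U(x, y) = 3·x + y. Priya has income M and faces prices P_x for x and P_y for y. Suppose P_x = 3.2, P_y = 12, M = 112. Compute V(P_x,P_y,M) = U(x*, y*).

Linear utility — the consumer picks whichever good has higher MU/price: 3/3.2 = 0.9375 vs 1/12 = 0.0833.
x gives more utility per dollar, so spend all income on x: x* = M/P_x, y* = 0.
Numerically: x* = 35, y* = 0.
Utility at the optimum: U(35, 0) = 105.

V = 105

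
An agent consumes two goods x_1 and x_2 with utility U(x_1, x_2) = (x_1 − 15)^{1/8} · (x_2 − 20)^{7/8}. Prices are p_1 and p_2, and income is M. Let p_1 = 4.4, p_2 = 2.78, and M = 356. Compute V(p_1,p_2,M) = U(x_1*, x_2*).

This is Cobb-Douglas in (x_1−15, x_2−20): tangency gives 0.125·p_2·(x_2−20) = 0.875·p_1·(x_1−15).
After buying the subsistence bundle (15, 20), a share 0.125 of the remaining income goes to x_1: x_1* = 15 + 0.125·(M − 15p_1 − 20p_2)/p_1.
Discretionary income = 356 − 15·4.4 − 20·2.78 = 234.4; x_1* = 15 + 0.125·234.4/4.4 = 21.6591; x_2* = 20 + 0.875·234.4/2.78 = 93.777.
Utility at the optimum: U(21.6591, 93.777) = 54.6207.

V = 54.6207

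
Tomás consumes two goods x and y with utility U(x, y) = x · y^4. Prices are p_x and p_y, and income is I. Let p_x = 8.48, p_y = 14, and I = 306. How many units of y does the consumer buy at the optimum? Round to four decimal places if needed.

At p_x=8.48, p_y=14, I=306: y* = 0.8·306/14 = 17.4857.

y* = 17.4857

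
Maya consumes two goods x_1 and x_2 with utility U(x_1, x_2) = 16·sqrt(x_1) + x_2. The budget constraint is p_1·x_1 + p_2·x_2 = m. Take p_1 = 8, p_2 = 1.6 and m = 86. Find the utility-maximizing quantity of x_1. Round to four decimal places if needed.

MU_x_1 = 8/√x_1, MU_x_2 = 1. Tangency: 8/√x_1 = p_1/p_2.
Solve: √x_1 = 8·p_2/p_1, so x_1*(p_1,p_2) = (8·p_2/p_1)², and x_2* = (m − p_1·x_1*)/p_2.
Plugging in: x_1* = (8·1.6/8)² = 2.56.

x_1* = 2.56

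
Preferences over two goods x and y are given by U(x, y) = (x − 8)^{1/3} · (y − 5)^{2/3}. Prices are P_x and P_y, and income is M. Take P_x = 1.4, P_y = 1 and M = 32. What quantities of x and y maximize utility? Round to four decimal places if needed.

After buying the subsistence bundle (8, 5), a share 1/3 of the remaining income goes to x: x* = 8 + 1/3·(M − 8P_x − 5P_y)/P_x.
Discretionary income = 32 − 8·1.4 − 5·1 = 15.8; x* = 8 + 1/3·15.8/1.4 = 11.7619; y* = 5 + 2/3·15.8/1 = 15.5333.

x* = 11.7619, y* = 15.5333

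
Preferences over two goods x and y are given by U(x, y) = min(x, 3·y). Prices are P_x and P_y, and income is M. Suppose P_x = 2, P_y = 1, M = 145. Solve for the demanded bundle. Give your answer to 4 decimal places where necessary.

Demand: x*(P_x,P_y,M) = 3·M/(3·P_x + P_y), y* = M/(3·P_x + P_y).
Here 3·2 + 1 = 7, giving x* = 62.1429 and y* = 20.7143.

x* = 62.1429, y* = 20.7143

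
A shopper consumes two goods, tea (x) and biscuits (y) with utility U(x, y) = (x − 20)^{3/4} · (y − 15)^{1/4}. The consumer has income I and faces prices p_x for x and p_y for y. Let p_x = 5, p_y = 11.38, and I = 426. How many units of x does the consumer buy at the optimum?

MRS = 3·(y−15)/(x−20). Tangency with p_x/p_y gives y−15 = (1/3)·(p_x/p_y)·(x−20).
Substituting into the budget: x* = 20 + 0.75·(I − 20·p_x − 15·p_y)/p_x, and y* = 15 + 0.25·(…)/p_y.
Discretionary income = 426 − 20·5 − 15·11.38 = 155.3; x* = 20 + 0.75·155.3/5 = 43.295.

x* = 43.295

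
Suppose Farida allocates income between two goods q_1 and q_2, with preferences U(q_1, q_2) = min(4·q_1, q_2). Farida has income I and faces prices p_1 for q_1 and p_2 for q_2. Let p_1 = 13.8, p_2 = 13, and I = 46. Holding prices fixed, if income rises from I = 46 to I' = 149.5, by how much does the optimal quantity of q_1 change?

Leontief preferences: the optimum is at the kink where q_1/1 = q_2/4, i.e. q_2 = 4·q_1.
Budget: p_1·q_1 + p_2·4·q_1 = I, so (p_1 + 4·p_2)·q_1 = I.
Demand: q_1*(p_1,p_2,I) = I/(p_1 + 4·p_2), q_2* = 4·I/(p_1 + 4·p_2).
Here 13.8 + 4·13 = 65.8, giving q_1* = 0.6991.
At I' = 149.5: q_1* = 2.272. Change: 2.272 − 0.6991 = 1.5729.

Δq_1* = 1.5729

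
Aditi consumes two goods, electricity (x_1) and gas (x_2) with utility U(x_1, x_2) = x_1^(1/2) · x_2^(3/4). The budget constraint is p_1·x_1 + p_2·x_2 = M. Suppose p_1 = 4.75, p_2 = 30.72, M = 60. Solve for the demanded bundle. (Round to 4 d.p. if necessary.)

x_1* = 5.0526, x_2* = 1.1719

The MRS is (2/3)·x_2/x_1. Set MRS = p_1/p_2.
Rearranging, p_2·x_2 = (3/2)·p_1·x_1. Substituting into the budget gives p_1·x_1·(1 + (3/2)) = M.
Demand: x_1*(p_1,p_2,M) = 0.4·M/p_1 and x_2* = 0.6·M/p_2.
At p_1=4.75, p_2=30.72, M=60: x_1* = 0.4·60/4.75 = 5.0526, x_2* = 1.1719.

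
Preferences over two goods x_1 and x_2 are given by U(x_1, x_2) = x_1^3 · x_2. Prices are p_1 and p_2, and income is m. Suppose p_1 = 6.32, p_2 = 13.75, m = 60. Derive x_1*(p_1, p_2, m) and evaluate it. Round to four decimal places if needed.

x_1* = 7.1203

At p_1=6.32, p_2=13.75, m=60: x_1* = 0.75·60/6.32 = 7.1203.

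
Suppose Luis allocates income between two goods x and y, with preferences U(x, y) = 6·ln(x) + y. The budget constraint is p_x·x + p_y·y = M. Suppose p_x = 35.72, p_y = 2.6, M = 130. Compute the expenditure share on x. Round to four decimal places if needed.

share on x = 0.12

Set MRS = p_x/p_y: (6/x)/1 = p_x/p_y.
So x*(p_x,p_y) = 6·p_y/p_x, independent of income; and y* = (M − 6·p_y)/p_y.
At the given prices: x* = 6·2.6/35.72 = 0.4367, and y* = 44.
Expenditure on x: 35.72·0.4367 = 15.6; share = 0.12.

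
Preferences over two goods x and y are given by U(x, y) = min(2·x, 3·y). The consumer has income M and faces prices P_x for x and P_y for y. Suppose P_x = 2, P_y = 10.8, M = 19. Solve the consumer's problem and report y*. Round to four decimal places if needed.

With perfect complements, no substitution: consume in ratio x:y = 3:2.
Budget: P_x·x + P_y·(2/3)·x = M, so (3·P_x + 2·P_y)·x = 3·M.
Demand: x*(P_x,P_y,M) = 3·M/(3·P_x + 2·P_y), y* = 2·M/(3·P_x + 2·P_y).
Here 3·2 + 2·10.8 = 27.6, giving y* = 1.3768.

y* = 1.3768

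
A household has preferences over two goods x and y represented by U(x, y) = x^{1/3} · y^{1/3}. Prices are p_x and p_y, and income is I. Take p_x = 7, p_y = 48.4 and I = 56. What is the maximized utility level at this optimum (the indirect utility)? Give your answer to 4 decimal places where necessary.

Demand: x*(p_x,p_y,I) = 0.5·I/p_x and y* = 0.5·I/p_y.
At p_x=7, p_y=48.4, I=56: x* = 0.5·56/7 = 4, y* = 0.5785.
Utility at the optimum: U(4, 0.5785) = 1.3227.

V = 1.3227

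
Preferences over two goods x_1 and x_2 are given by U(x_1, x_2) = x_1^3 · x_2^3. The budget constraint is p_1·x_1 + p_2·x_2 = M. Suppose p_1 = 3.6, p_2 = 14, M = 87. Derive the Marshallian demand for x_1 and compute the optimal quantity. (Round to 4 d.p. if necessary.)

x_1* = 12.0833

The MRS is x_2/x_1. Set MRS = p_1/p_2.
So 3·p_2·x_2 = 3·p_1·x_1; combined with the budget, a share 0.5 of income goes to x_1.
Demand: x_1*(p_1,p_2,M) = 0.5·M/p_1 and x_2* = 0.5·M/p_2.
At p_1=3.6, p_2=14, M=87: x_1* = 0.5·87/3.6 = 12.0833.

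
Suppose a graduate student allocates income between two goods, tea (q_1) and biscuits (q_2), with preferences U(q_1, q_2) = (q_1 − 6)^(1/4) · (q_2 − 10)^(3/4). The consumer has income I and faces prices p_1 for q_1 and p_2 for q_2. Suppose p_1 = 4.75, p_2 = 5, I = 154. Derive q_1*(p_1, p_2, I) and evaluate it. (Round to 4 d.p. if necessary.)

This is Cobb-Douglas in (q_1−6, q_2−10): tangency gives 0.25·p_2·(q_2−10) = 0.75·p_1·(q_1−6).
After buying the subsistence bundle (6, 10), a share 0.25 of the remaining income goes to q_1: q_1* = 6 + 0.25·(I − 6p_1 − 10p_2)/p_1.
Discretionary income = 154 − 6·4.75 − 10·5 = 75.5; q_1* = 6 + 0.25·75.5/4.75 = 9.9737.

q_1* = 9.9737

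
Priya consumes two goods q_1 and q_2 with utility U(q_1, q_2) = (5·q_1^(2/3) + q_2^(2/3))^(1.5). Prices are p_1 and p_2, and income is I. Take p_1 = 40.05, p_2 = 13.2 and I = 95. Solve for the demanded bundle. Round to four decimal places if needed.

q_1* = 2.2093, q_2* = 0.4937

With the ratio pinned down, the budget gives q_1* = I/(p_1 + p_2·(q_2/q_1)) and q_2* = (q_2/q_1)·q_1*.
Numerically q_2/q_1 = 0.223448, so q_1* = 95/(40.05 + 13.2·0.223448) = 2.2093 and q_2* = 0.223448·2.2093 = 0.4937.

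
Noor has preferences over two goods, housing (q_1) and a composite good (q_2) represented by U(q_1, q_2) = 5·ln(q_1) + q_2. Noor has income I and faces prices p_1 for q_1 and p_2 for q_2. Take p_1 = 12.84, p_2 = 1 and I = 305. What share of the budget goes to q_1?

share on q_1 = 0.0164

MU_q_1 = 5/q_1, MU_q_2 = 1. Tangency: 5/q_1 = p_1/p_2.
So q_1*(p_1,p_2) = 5·p_2/p_1, independent of income; and q_2* = (I − 5·p_2)/p_2.
At the given prices: q_1* = 5·1/12.84 = 0.3894, and q_2* = 300.
Expenditure on q_1: 12.84·0.3894 = 5; share = 0.0164.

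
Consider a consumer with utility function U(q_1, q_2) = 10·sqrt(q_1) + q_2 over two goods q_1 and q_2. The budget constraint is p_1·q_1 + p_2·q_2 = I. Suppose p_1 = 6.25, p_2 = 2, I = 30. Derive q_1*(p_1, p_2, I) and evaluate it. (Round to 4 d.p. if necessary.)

Utility is quasi-linear in q_2; the FOC for q_1 is 5/√q_1 = p_1/p_2.
Solve: √q_1 = 5·p_2/p_1, so q_1*(p_1,p_2) = (5·p_2/p_1)², and q_2* = (I − p_1·q_1*)/p_2.
Plugging in: q_1* = (5·2/6.25)² = 2.56.

q_1* = 2.56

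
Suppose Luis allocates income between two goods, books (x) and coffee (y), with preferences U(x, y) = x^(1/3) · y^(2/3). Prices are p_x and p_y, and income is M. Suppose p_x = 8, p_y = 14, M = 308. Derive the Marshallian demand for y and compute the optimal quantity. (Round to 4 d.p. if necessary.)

y* = 14.6667

MU_x/MU_y = (1/3·y)/(2/3·x); tangency sets this equal to p_x/p_y.
Rearranging, p_y·y = 2·p_x·x. Substituting into the budget gives p_x·x·(1 + 2) = M.
Demand: x*(p_x,p_y,M) = 1/3·M/p_x and y* = 2/3·M/p_y.
At p_x=8, p_y=14, M=308: y* = 2/3·308/14 = 14.6667.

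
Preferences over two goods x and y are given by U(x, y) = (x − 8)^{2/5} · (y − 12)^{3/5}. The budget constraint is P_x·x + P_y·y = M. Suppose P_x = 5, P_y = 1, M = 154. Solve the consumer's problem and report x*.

x* = 16.16

MRS = (2/3)·(y−12)/(x−8). Tangency with P_x/P_y gives y−12 = (3/2)·(P_x/P_y)·(x−8).
After buying the subsistence bundle (8, 12), a share 0.4 of the remaining income goes to x: x* = 8 + 0.4·(M − 8P_x − 12P_y)/P_x.
Discretionary income = 154 − 8·5 − 12·1 = 102; x* = 8 + 0.4·102/5 = 16.16.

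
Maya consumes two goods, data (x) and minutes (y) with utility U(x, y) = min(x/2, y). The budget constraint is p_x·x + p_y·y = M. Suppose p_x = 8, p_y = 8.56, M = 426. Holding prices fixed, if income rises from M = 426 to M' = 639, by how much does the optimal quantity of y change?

Δy* = 8.6726

With perfect complements, no substitution: consume in ratio x:y = 2:1.
Budget: p_x·x + p_y·(1/2)·x = M, so (2·p_x + p_y)·x = 2·M.
Demand: x*(p_x,p_y,M) = 2·M/(2·p_x + p_y), y* = M/(2·p_x + p_y).
Here 2·8 + 8.56 = 24.56, giving y* = 17.3453.
At M' = 639: y* = 26.0179. Change: 26.0179 − 17.3453 = 8.6726.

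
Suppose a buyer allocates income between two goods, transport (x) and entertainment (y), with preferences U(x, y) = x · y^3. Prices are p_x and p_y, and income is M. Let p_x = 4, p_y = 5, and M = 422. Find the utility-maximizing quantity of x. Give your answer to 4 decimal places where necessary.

x* = 26.375

Tangency: MRS = (1/3)·y/x = p_x/p_y.
So p_y·y = 3·p_x·x; combined with the budget, a share 0.25 of income goes to x.
Demand: x*(p_x,p_y,M) = 0.25·M/p_x and y* = 0.75·M/p_y.
At p_x=4, p_y=5, M=422: x* = 0.25·422/4 = 26.375.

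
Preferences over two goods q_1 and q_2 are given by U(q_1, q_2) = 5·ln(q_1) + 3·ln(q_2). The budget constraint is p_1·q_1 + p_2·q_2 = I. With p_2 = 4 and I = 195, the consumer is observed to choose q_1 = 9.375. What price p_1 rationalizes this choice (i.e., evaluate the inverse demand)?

p_1 = 13

Tangency: MRS = (5/3)·q_2/q_1 = p_1/p_2.
So 5·p_2·q_2 = 3·p_1·q_1; combined with the budget, a share 0.625 of income goes to q_1.
Demand: q_1*(p_1,p_2,I) = 0.625·I/p_1 and q_2* = 0.375·I/p_2.
Set q_1* = 9.375 in the demand function and solve for p_1: p_1 = 13.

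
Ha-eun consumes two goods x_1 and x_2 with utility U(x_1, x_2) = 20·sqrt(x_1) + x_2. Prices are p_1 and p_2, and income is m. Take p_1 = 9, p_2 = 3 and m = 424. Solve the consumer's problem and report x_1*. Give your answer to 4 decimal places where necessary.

x_1* = 11.1111

Set MRS = p_1/p_2: 10·x_1^(−1/2) = p_1/p_2.
Solve: √x_1 = 10·p_2/p_1, so x_1*(p_1,p_2) = (10·p_2/p_1)², and x_2* = (m − p_1·x_1*)/p_2.
Plugging in: x_1* = (10·3/9)² = 11.1111.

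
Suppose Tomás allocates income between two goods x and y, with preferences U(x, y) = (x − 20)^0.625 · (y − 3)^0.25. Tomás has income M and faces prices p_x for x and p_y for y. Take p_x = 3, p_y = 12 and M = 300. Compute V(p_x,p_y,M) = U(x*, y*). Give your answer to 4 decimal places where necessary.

MRS = (5/2)·(y−3)/(x−20). Tangency with p_x/p_y gives y−3 = (2/5)·(p_x/p_y)·(x−20).
Substituting into the budget: x* = 20 + 5/7·(M − 20·p_x − 3·p_y)/p_x, and y* = 3 + 2/7·(…)/p_y.
Discretionary income = 300 − 20·3 − 3·12 = 204; x* = 20 + 5/7·204/3 = 68.5714; y* = 3 + 2/7·204/12 = 7.8571.
Utility at the optimum: U(68.5714, 7.8571) = 16.8106.

V = 16.8106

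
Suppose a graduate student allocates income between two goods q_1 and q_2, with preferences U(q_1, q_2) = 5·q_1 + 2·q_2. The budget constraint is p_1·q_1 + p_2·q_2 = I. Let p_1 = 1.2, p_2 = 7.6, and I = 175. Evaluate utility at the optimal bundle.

q_1 gives more utility per dollar, so spend all income on q_1: q_1* = I/p_1, q_2* = 0.
Numerically: q_1* = 145.8333, q_2* = 0.
Utility at the optimum: U(145.8333, 0) = 729.1667.

V = 729.1667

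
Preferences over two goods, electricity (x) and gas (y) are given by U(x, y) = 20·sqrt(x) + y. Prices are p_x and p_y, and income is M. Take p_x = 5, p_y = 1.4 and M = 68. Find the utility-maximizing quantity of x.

Set MRS = p_x/p_y: 10·x^(−1/2) = p_x/p_y.
Solve: √x = 10·p_y/p_x, so x*(p_x,p_y) = (10·p_y/p_x)², and y* = (M − p_x·x*)/p_y.
Plugging in: x* = (10·1.4/5)² = 7.84.

x* = 7.84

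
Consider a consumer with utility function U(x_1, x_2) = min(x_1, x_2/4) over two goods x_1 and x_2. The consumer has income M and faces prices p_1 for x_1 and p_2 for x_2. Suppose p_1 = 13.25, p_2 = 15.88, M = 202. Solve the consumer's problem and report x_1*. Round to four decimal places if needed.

x_1* = 2.6312

Demand: x_1*(p_1,p_2,M) = M/(p_1 + 4·p_2), x_2* = 4·M/(p_1 + 4·p_2).
Here 13.25 + 4·15.88 = 76.77, giving x_1* = 2.6312.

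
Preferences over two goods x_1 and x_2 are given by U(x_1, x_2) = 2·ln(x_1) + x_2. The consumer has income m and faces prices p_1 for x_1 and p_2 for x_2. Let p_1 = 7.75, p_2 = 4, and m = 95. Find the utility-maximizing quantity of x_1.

Set MRS = p_1/p_2: (2/x_1)/1 = p_1/p_2.
So x_1*(p_1,p_2) = 2·p_2/p_1, independent of income; and x_2* = (m − 2·p_2)/p_2.
At the given prices: x_1* = 2·4/7.75 = 1.0323.

x_1* = 1.0323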